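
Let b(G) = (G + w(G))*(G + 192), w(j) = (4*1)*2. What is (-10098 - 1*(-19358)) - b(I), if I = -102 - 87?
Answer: 9803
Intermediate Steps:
w(j) = 8 (w(j) = 4*2 = 8)
I = -189
b(G) = (8 + G)*(192 + G) (b(G) = (G + 8)*(G + 192) = (8 + G)*(192 + G))
(-10098 - 1*(-19358)) - b(I) = (-10098 - 1*(-19358)) - (1536 + (-189)**2 + 200*(-189)) = (-10098 + 19358) - (1536 + 35721 - 37800) = 9260 - 1*(-543) = 9260 + 543 = 9803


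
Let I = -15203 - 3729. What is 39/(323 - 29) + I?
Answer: -1855323/98 ≈ -18932.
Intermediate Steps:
I = -18932
39/(323 - 29) + I = 39/(323 - 29) - 18932 = 39/294 - 18932 = (1/294)*39 - 18932 = 13/98 - 18932 = -1855323/98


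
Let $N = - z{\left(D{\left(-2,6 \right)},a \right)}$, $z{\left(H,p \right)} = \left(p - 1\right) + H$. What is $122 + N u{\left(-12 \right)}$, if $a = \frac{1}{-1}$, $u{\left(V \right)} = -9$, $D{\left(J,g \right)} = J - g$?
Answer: $32$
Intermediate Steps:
$a = -1$
$z{\left(H,p \right)} = -1 + H + p$ ($z{\left(H,p \right)} = \left(-1 + p\right) + H = -1 + H + p$)
$N = 10$ ($N = - (-1 - 8 - 1) = \left(-1\right) \left(-10\right) = 10$)
$122 + N u{\left(-12 \right)} = 122 + 10 \left(-9\right) = 122 - 90 = 32$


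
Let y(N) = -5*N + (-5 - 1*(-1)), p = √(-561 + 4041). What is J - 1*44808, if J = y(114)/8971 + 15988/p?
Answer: -401973142/8971 + 3997*√870/435 ≈ -44537.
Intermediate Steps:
p = 2*√870 (p = √3480 = 2*√870 ≈ 58.992)
y(N) = -4 - 5*N (y(N) = -5*N + (-5 + 1) = -5*N - 4 = -4 - 5*N)
J = -574/8971 + 3997*√870/435 (J = (-4 - 5*114)/8971 + 15988/((2*√870)) = (-4 - 570)*(1/8971) + 15988*(√870/1740) = -574*1/8971 + 3997*√870/435 = -574/8971 + 3997*√870/435 ≈ 270.96)
J - 1*44808 = (-574/8971 + 3997*√870/435) - 1*44808 = (-574/8971 + 3997*√870/435) - 44808 = -401973142/8971 + 3997*√870/435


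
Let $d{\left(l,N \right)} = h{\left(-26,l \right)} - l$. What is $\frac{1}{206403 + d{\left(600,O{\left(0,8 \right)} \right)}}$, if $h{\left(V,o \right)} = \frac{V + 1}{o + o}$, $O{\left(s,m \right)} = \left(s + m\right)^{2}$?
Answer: $\frac{48}{9878543} \approx 4.859 \cdot 10^{-6}$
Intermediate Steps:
$O{\left(s,m \right)} = \left(m + s\right)^{2}$
$h{\left(V,o \right)} = \frac{1 + V}{2 o}$
$d{\left(l,N \right)} = - l - \frac{25}{2 l}$ ($d{\left(l,N \right)} = \frac{1 - 26}{2 l} - l = \frac{1}{2} \frac{1}{l} \left(-25\right) - l = - \frac{25}{2 l} - l = - l - \frac{25}{2 l}$)
$\frac{1}{206403 + d{\left(600,O{\left(0,8 \right)} \right)}} = \frac{1}{206403 - \left(600 + \frac{25}{2 \cdot 600}\right)} = \frac{1}{206403 - \frac{28801}{48}} = \frac{1}{\frac{9878543}{48}} = \frac{48}{9878543}$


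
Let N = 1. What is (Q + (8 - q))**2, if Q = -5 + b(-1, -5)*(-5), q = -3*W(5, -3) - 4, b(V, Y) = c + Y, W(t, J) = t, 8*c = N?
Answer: 137641/64 ≈ 2150.6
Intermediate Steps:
c = 1/8 (c = (1/8)*1 = 1/8 ≈ 0.12500)
b(V, Y) = 1/8 + Y
q = -19 (q = -3*5 - 4 = -15 - 4 = -19)
Q = 155/8 (Q = -5 + (1/8 - 5)*(-5) = -5 - 39/8*(-5) = -5 + 195/8 = 155/8 ≈ 19.375)
(Q + (8 - q))**2 = (155/8 + (8 - 1*(-19)))**2 = (155/8 + (8 + 19))**2 = (155/8 + 27)**2 = (371/8)**2 = 137641/64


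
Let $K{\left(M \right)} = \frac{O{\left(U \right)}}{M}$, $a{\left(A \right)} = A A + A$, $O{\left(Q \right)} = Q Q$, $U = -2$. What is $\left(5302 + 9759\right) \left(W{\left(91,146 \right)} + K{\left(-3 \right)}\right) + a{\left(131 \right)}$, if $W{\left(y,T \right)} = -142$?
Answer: $- \frac{6424354}{3} \approx -2.1415 \cdot 10^{6}$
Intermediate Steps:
$O{\left(Q \right)} = Q^{2}$
$a{\left(A \right)} = A + A^{2}$ ($a{\left(A \right)} = A^{2} + A = A + A^{2}$)
$K{\left(M \right)} = \frac{4}{M}$ ($K{\left(M \right)} = \frac{\left(-2\right)^{2}}{M} = \frac{4}{M}$)
$\left(5302 + 9759\right) \left(W{\left(91,146 \right)} + K{\left(-3 \right)}\right) + a{\left(131 \right)} = \left(5302 + 9759\right) \left(-142 + \frac{4}{-3}\right) + 131 \left(1 + 131\right) = 15061 \left(-142 + 4 \left(- \frac{1}{3}\right)\right) + 131 \cdot 132 = 15061 \left(-142 - \frac{4}{3}\right) + 17292 = 15061 \left(- \frac{430}{3}\right) + 17292 = - \frac{6476230}{3} + 17292 = - \frac{6424354}{3}$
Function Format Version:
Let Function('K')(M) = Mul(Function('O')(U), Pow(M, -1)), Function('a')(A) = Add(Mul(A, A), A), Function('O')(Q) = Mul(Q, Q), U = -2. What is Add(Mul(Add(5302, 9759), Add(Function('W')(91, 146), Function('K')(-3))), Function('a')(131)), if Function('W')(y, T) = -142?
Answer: Rational(-6424354, 3) ≈ -2.1415e+6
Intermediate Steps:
Function('O')(Q) = Pow(Q, 2)
Function('a')(A) = Add(A, Pow(A, 2)) (Function('a')(A) = Add(Pow(A, 2), A) = Add(A, Pow(A, 2)))
Function('K')(M) = Mul(4, Pow(M, -1)) (Function('K')(M) = Mul(Pow(-2, 2), Pow(M, -1)) = Mul(4, Pow(M, -1)))
Add(Mul(Add(5302, 9759), Add(Function('W')(91, 146), Function('K')(-3))), Function('a')(131)) = Add(Mul(Add(5302, 9759), Add(-142, Mul(4, Pow(-3, -1)))), Mul(131, Add(1, 131))) = Add(Mul(15061, Add(-142, Mul(4, Rational(-1, 3)))), Mul(131, 132)) = Add(Mul(15061, Add(-142, Rational(-4, 3))), 17292) = Add(Mul(15061, Rational(-430, 3)), 17292) = Add(Rational(-6476230, 3), 17292) = Rational(-6424354, 3)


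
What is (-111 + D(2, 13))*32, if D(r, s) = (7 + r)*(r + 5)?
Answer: -1536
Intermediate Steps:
D(r, s) = (5 + r)*(7 + r) (D(r, s) = (7 + r)*(5 + r) = (5 + r)*(7 + r))
(-111 + D(2, 13))*32 = (-111 + (35 + 2² + 12*2))*32 = (-111 + (35 + 4 + 24))*32 = (-111 + 63)*32 = -48*32 = -1536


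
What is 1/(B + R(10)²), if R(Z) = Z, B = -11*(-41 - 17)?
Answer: 1/738 ≈ 0.0013550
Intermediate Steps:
B = 638 (B = -11*(-58) = 638)
1/(B + R(10)²) = 1/(638 + 10²) = 1/(638 + 100) = 1/738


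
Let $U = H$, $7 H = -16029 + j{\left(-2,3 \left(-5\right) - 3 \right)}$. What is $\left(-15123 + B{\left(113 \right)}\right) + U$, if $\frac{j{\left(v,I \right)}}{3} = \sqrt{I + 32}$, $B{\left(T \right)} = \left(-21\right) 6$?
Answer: $- \frac{122772}{7} + \frac{3 \sqrt{14}}{7} \approx -17537.0$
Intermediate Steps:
$B{\left(T \right)} = -126$
$j{\left(v,I \right)} = 3 \sqrt{32 + I}$ ($j{\left(v,I \right)} = 3 \sqrt{I + 32} = 3 \sqrt{32 + I}$)
$H = - \frac{16029}{7} + \frac{3 \sqrt{14}}{7}$ ($H = \frac{-16029 + 3 \sqrt{32 + \left(3 \left(-5\right) - 3\right)}}{7} = \frac{-16029 + 3 \sqrt{32 - 18}}{7} = \frac{-16029 + 3 \sqrt{14}}{7} = - \frac{16029}{7} + \frac{3 \sqrt{14}}{7} \approx -2288.3$)
$U = - \frac{16029}{7} + \frac{3 \sqrt{14}}{7} \approx -2288.3$
$\left(-15123 + B{\left(113 \right)}\right) + U = \left(-15123 - 126\right) - \left(\frac{16029}{7} - \frac{3 \sqrt{14}}{7}\right) = -15249 - \left(\frac{16029}{7} - \frac{3 \sqrt{14}}{7}\right) = - \frac{122772}{7} + \frac{3 \sqrt{14}}{7}$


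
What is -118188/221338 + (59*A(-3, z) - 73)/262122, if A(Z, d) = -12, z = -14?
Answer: -15576269957/29008779618 ≈ -0.53695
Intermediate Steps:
-118188/221338 + (59*A(-3, z) - 73)/262122 = -118188/221338 + (59*(-12) - 73)/262122 = -118188*1/221338 + (-708 - 73)*(1/262122) = -59094/110669 - 781*1/262122 = -59094/110669 - 781/262122 = -15576269957/29008779618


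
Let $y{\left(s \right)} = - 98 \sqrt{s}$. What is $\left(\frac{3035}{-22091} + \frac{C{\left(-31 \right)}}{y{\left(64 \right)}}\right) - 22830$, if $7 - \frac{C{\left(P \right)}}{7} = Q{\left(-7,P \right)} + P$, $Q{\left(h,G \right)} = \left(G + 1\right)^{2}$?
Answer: $- \frac{28233550419}{1237096} \approx -22822.0$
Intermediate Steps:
$Q{\left(h,G \right)} = \left(1 + G\right)^{2}$
$C{\left(P \right)} = 49 - 7 P - 7 \left(1 + P\right)^{2}$ ($C{\left(P \right)} = 49 - 7 \left(\left(1 + P\right)^{2} + P\right) = 49 - 7 \left(P + \left(1 + P\right)^{2}\right) = 49 - \left(7 P + 7 \left(1 + P\right)^{2}\right) = 49 - 7 P - 7 \left(1 + P\right)^{2}$)
$\left(\frac{3035}{-22091} + \frac{C{\left(-31 \right)}}{y{\left(64 \right)}}\right) - 22830 = \left(\frac{3035}{-22091} + \frac{49 - -217 - 7 \left(1 - 31\right)^{2}}{\left(-98\right) \sqrt{64}}\right) - 22830 = \left(3035 \left(- \frac{1}{22091}\right) + \frac{49 + 217 - 7 \left(-30\right)^{2}}{\left(-98\right) 8}\right) - 22830 = \left(- \frac{3035}{22091} + \frac{49 + 217 - 6300}{-784}\right) - 22830 = \left(- \frac{3035}{22091} + \left(49 + 217 - 6300\right) \left(- \frac{1}{784}\right)\right) - 22830 = \left(- \frac{3035}{22091} - - \frac{431}{56}\right) - 22830 = \left(- \frac{3035}{22091} + \frac{431}{56}\right) - 22830 = \frac{9351261}{1237096} - 22830 = - \frac{28233550419}{1237096}$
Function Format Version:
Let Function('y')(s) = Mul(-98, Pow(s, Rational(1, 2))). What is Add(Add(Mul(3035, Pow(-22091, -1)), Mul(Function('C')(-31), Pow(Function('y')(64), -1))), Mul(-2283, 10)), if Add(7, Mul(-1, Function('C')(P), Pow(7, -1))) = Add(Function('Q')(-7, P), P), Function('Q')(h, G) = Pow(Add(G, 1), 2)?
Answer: Rational(-28233550419, 1237096) ≈ -22822.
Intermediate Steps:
Function('Q')(h, G) = Pow(Add(1, G), 2)
Function('C')(P) = Add(49, Mul(-7, P), Mul(-7, Pow(Add(1, P), 2))) (Function('C')(P) = Add(49, Mul(-7, Add(Pow(Add(1, P), 2), P))) = Add(49, Mul(-7, Add(P, Pow(Add(1, P), 2)))) = Add(49, Add(Mul(-7, P), Mul(-7, Pow(Add(1, P), 2)))) = Add(49, Mul(-7, P), Mul(-7, Pow(Add(1, P), 2))))
Add(Add(Mul(3035, Pow(-22091, -1)), Mul(Function('C')(-31), Pow(Function('y')(64), -1))), Mul(-2283, 10)) = Add(Add(Mul(3035, Pow(-22091, -1)), Mul(Add(49, Mul(-7, -31), Mul(-7, Pow(Add(1, -31), 2))), Pow(Mul(-98, Pow(64, Rational(1, 2))), -1))), Mul(-2283, 10)) = Add(Add(Mul(3035, Rational(-1, 22091)), Mul(Add(49, 217, Mul(-7, Pow(-30, 2))), Pow(Mul(-98, 8), -1))), -22830) = Add(Add(Rational(-3035, 22091), Mul(Add(49, 217, Mul(-7, 900)), Pow(-784, -1))), -22830) = Add(Add(Rational(-3035, 22091), Mul(Add(49, 217, -6300), Rational(-1, 784))), -22830) = Add(Add(Rational(-3035, 22091), Mul(-6034, Rational(-1, 784))), -22830) = Add(Add(Rational(-3035, 22091), Rational(431, 56)), -22830) = Add(Rational(9351261, 1237096), -22830) = Rational(-28233550419, 1237096)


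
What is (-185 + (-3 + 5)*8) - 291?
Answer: -460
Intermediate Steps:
(-185 + (-3 + 5)*8) - 291 = (-185 + 2*8) - 291 = (-185 + 16) - 291 = -169 - 291 = -460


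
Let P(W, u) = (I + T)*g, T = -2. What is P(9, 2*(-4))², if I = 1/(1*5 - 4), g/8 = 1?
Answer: 64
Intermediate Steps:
g = 8 (g = 8*1 = 8)
I = 1 (I = 1/(5 - 4) = 1/1 = 1)
P(W, u) = -8 (P(W, u) = (1 - 2)*8 = -1*8 = -8)
P(9, 2*(-4))² = (-8)² = 64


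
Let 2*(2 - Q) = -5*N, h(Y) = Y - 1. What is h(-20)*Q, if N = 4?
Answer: -252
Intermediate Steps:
h(Y) = -1 + Y
Q = 12 (Q = 2 - (-5)*4/2 = 2 - ½*(-20) = 2 + 10 = 12)
h(-20)*Q = (-1 - 20)*12 = -21*12 = -252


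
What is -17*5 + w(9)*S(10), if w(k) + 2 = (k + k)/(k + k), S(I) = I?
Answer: -95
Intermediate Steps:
w(k) = -1 (w(k) = -2 + (k + k)/(k + k) = -2 + (2*k)/((2*k)) = -2 + (2*k)*(1/(2*k)) = -2 + 1 = -1)
-17*5 + w(9)*S(10) = -17*5 - 1*10 = -85 - 10 = -95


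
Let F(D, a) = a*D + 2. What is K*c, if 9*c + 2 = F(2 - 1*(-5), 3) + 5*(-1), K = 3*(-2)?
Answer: -32/3 ≈ -10.667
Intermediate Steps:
K = -6
F(D, a) = 2 + D*a (F(D, a) = D*a + 2 = 2 + D*a)
c = 16/9 (c = -2/9 + ((2 + (2 - 1*(-5))*3) + 5*(-1))/9 = -2/9 + ((2 + (2 + 5)*3) - 5)/9 = -2/9 + ((2 + 7*3) - 5)/9 = -2/9 + ((2 + 21) - 5)/9 = -2/9 + (23 - 5)/9 = -2/9 + (⅑)*18 = -2/9 + 2 = 16/9 ≈ 1.7778)
K*c = -6*16/9 = -32/3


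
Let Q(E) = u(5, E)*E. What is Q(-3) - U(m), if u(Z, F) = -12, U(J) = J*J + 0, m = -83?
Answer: -6853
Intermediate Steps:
U(J) = J² (U(J) = J² + 0 = J²)
Q(E) = -12*E
Q(-3) - U(m) = -12*(-3) - 1*(-83)² = 36 - 1*6889 = 36 - 6889 = -6853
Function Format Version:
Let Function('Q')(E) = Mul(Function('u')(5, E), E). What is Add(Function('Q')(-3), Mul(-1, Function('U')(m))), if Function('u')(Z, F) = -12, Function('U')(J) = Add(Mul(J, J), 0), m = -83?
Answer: -6853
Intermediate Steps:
Function('U')(J) = Pow(J, 2) (Function('U')(J) = Add(Pow(J, 2), 0) = Pow(J, 2))
Function('Q')(E) = Mul(-12, E)
Add(Function('Q')(-3), Mul(-1, Function('U')(m))) = Add(Mul(-12, -3), Mul(-1, Pow(-83, 2))) = Add(36, Mul(-1, 6889)) = Add(36, -6889) = -6853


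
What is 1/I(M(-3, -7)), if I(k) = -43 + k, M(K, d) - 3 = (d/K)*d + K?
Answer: -3/178 ≈ -0.016854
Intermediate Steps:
M(K, d) = 3 + K + d**2/K (M(K, d) = 3 + ((d/K)*d + K) = 3 + (d**2/K + K) = 3 + (K + d**2/K) = 3 + K + d**2/K)
1/I(M(-3, -7)) = 1/(-43 + (3 - 3 + (-7)**2/(-3))) = 1/(-43 + (3 - 3 - 1/3*49)) = 1/(-43 + (3 - 3 - 49/3)) = 1/(-43 - 49/3) = 1/(-178/3) = -3/178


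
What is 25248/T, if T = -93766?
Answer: -12624/46883 ≈ -0.26927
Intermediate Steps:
25248/T = 25248/(-93766) = 25248*(-1/93766) = -12624/46883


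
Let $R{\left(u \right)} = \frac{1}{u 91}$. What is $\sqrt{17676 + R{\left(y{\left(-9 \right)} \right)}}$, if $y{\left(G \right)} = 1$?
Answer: $\frac{\sqrt{146375047}}{91} \approx 132.95$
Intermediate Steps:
$R{\left(u \right)} = \frac{1}{91 u}$ ($R{\left(u \right)} = \frac{1}{u} \frac{1}{91} = \frac{1}{91 u}$)
$\sqrt{17676 + R{\left(y{\left(-9 \right)} \right)}} = \sqrt{17676 + \frac{1}{91 \cdot 1}} = \sqrt{17676 + \frac{1}{91} \cdot 1} = \sqrt{17676 + \frac{1}{91}} = \sqrt{\frac{1608517}{91}} = \frac{\sqrt{146375047}}{91}$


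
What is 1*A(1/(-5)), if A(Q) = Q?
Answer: -⅕ ≈ -0.20000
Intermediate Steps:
1*A(1/(-5)) = 1/(-5) = 1*(-⅕) = -⅕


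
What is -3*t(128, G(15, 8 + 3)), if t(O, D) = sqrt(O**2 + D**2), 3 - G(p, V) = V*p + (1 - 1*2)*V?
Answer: -3*sqrt(39185) ≈ -593.86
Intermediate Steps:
G(p, V) = 3 + V - V*p (G(p, V) = 3 - (V*p + (1 - 1*2)*V) = 3 - (V*p + (1 - 2)*V) = 3 - (V*p - V) = 3 - (-V + V*p) = 3 + (V - V*p) = 3 + V - V*p)
t(O, D) = sqrt(D**2 + O**2)
-3*t(128, G(15, 8 + 3)) = -3*sqrt((3 + (8 + 3) - 1*(8 + 3)*15)**2 + 128**2) = -3*sqrt((3 + 11 - 1*11*15)**2 + 16384) = -3*sqrt((3 + 11 - 165)**2 + 16384) = -3*sqrt((-151)**2 + 16384) = -3*sqrt(22801 + 16384) = -3*sqrt(39185)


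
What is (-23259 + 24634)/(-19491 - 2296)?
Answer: -1375/21787 ≈ -0.063111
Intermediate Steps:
(-23259 + 24634)/(-19491 - 2296) = 1375/(-21787) = 1375*(-1/21787) = -1375/21787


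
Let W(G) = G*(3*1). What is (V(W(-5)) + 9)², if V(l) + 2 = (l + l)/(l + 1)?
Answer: 4096/49 ≈ 83.592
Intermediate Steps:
W(G) = 3*G (W(G) = G*3 = 3*G)
V(l) = -2 + 2*l/(1 + l) (V(l) = -2 + (l + l)/(l + 1) = -2 + (2*l)/(1 + l) = -2 + 2*l/(1 + l))
(V(W(-5)) + 9)² = (-2/(1 + 3*(-5)) + 9)² = (-2/(1 - 15) + 9)² = (-2/(-14) + 9)² = (-2*(-1/14) + 9)² = (⅐ + 9)² = (64/7)² = 4096/49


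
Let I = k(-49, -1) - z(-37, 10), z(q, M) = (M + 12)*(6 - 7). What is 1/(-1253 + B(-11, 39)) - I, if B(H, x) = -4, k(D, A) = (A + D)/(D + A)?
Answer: -28912/1257 ≈ -23.001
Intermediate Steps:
k(D, A) = 1 (k(D, A) = (A + D)/(A + D) = 1)
z(q, M) = -12 - M (z(q, M) = (12 + M)*(-1) = -12 - M)
I = 23 (I = 1 - (-12 - 1*10) = 1 - (-12 - 10) = 1 - 1*(-22) = 1 + 22 = 23)
1/(-1253 + B(-11, 39)) - I = 1/(-1253 - 4) - 1*23 = 1/(-1257) - 23 = -1/1257 - 23 = -28912/1257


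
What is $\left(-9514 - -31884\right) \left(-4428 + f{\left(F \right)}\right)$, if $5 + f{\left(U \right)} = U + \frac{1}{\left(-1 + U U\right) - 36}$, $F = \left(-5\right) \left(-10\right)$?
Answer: $- \frac{241491487360}{2463} \approx -9.8048 \cdot 10^{7}$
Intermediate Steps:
$F = 50$
$f{\left(U \right)} = -5 + U + \frac{1}{-37 + U^{2}}$ ($f{\left(U \right)} = -5 + \left(U + \frac{1}{\left(-1 + U U\right) - 36}\right) = -5 + \left(U + \frac{1}{\left(-1 + U^{2}\right) - 36}\right) = -5 + \left(U + \frac{1}{-37 + U^{2}}\right) = -5 + U + \frac{1}{-37 + U^{2}}$)
$\left(-9514 - -31884\right) \left(-4428 + f{\left(F \right)}\right) = \left(-9514 - -31884\right) \left(-4428 + \frac{186 + 50^{3} - 1850 - 5 \cdot 50^{2}}{-37 + 50^{2}}\right) = \left(-9514 + 31884\right) \left(-4428 + \frac{186 + 125000 - 1850 - 12500}{-37 + 2500}\right) = 22370 \left(-4428 + \frac{186 + 125000 - 1850 - 12500}{2463}\right) = 22370 \left(-4428 + \frac{1}{2463} \cdot 110836\right) = 22370 \left(-4428 + \frac{110836}{2463}\right) = 22370 \left(- \frac{10795328}{2463}\right) = - \frac{241491487360}{2463}$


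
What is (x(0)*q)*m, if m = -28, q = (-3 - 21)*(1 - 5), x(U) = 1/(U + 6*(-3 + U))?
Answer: 448/3 ≈ 149.33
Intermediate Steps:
x(U) = 1/(-18 + 7*U) (x(U) = 1/(U + (-18 + 6*U)) = 1/(-18 + 7*U))
q = 96 (q = -24*(-4) = 96)
(x(0)*q)*m = (96/(-18 + 7*0))*(-28) = (96/(-18 + 0))*(-28) = (96/(-18))*(-28) = -1/18*96*(-28) = -16/3*(-28) = 448/3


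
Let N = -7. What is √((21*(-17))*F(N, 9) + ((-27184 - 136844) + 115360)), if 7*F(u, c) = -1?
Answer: I*√48617 ≈ 220.49*I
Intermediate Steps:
F(u, c) = -⅐ (F(u, c) = (⅐)*(-1) = -⅐)
√((21*(-17))*F(N, 9) + ((-27184 - 136844) + 115360)) = √((21*(-17))*(-⅐) + ((-27184 - 136844) + 115360)) = √(-357*(-⅐) + (-164028 + 115360)) = √(51 - 48668) = √(-48617) = I*√48617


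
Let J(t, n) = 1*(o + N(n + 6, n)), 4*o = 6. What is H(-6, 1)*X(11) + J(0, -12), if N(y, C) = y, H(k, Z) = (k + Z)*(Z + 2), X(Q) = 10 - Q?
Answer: 21/2 ≈ 10.500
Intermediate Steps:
H(k, Z) = (2 + Z)*(Z + k) (H(k, Z) = (Z + k)*(2 + Z) = (2 + Z)*(Z + k))
o = 3/2 (o = (¼)*6 = 3/2 ≈ 1.5000)
J(t, n) = 15/2 + n (J(t, n) = 1*(3/2 + (n + 6)) = 1*(3/2 + (6 + n)) = 1*(15/2 + n) = 15/2 + n)
H(-6, 1)*X(11) + J(0, -12) = (1² + 2*1 + 2*(-6) + 1*(-6))*(10 - 1*11) + (15/2 - 12) = (1 + 2 - 12 - 6)*(10 - 11) - 9/2 = -15*(-1) - 9/2 = 15 - 9/2 = 21/2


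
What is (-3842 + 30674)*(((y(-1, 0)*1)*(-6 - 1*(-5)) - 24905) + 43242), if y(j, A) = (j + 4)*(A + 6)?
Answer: 491535408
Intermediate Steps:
y(j, A) = (4 + j)*(6 + A)
(-3842 + 30674)*(((y(-1, 0)*1)*(-6 - 1*(-5)) - 24905) + 43242) = (-3842 + 30674)*((((24 + 4*0 + 6*(-1) + 0*(-1))*1)*(-6 - 1*(-5)) - 24905) + 43242) = 26832*((((24 + 0 - 6 + 0)*1)*(-6 + 5) - 24905) + 43242) = 26832*(((18*1)*(-1) - 24905) + 43242) = 26832*((18*(-1) - 24905) + 43242) = 26832*((-18 - 24905) + 43242) = 26832*(-24923 + 43242) = 26832*18319 = 491535408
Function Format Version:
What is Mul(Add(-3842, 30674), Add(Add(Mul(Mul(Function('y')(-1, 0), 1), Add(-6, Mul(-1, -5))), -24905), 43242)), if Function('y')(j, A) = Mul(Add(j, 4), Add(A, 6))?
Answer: 491535408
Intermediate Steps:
Function('y')(j, A) = Mul(Add(4, j), Add(6, A))
Mul(Add(-3842, 30674), Add(Add(Mul(Mul(Function('y')(-1, 0), 1), Add(-6, Mul(-1, -5))), -24905), 43242)) = Mul(Add(-3842, 30674), Add(Add(Mul(Mul(Add(24, Mul(4, 0), Mul(6, -1), Mul(0, -1)), 1), Add(-6, Mul(-1, -5))), -24905), 43242)) = Mul(26832, Add(Add(Mul(Mul(Add(24, 0, -6, 0), 1), Add(-6, 5)), -24905), 43242)) = Mul(26832, Add(Add(Mul(Mul(18, 1), -1), -24905), 43242)) = Mul(26832, Add(Add(Mul(18, -1), -24905), 43242)) = Mul(26832, Add(Add(-18, -24905), 43242)) = Mul(26832, Add(-24923, 43242)) = Mul(26832, 18319) = 491535408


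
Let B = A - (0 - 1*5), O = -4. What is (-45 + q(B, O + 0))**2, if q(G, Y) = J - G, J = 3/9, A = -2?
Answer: 20449/9 ≈ 2272.1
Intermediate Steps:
J = 1/3 (J = 3*(1/9) = 1/3 ≈ 0.33333)
B = 3 (B = -2 - (0 - 1*5) = -2 - (0 - 5) = -2 - 1*(-5) = -2 + 5 = 3)
q(G, Y) = 1/3 - G
(-45 + q(B, O + 0))**2 = (-45 + (1/3 - 1*3))**2 = (-45 + (1/3 - 3))**2 = (-45 - 8/3)**2 = (-143/3)**2 = 20449/9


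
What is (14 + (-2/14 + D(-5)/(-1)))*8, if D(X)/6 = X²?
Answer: -7624/7 ≈ -1089.1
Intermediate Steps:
D(X) = 6*X²
(14 + (-2/14 + D(-5)/(-1)))*8 = (14 + (-2/14 + (6*(-5)²)/(-1)))*8 = (14 + (-2*1/14 + (6*25)*(-1)))*8 = (14 + (-⅐ + 150*(-1)))*8 = (14 + (-⅐ - 150))*8 = (14 - 1051/7)*8 = -953/7*8 = -7624/7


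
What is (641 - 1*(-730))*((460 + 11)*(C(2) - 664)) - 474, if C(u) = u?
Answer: -427481016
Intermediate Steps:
(641 - 1*(-730))*((460 + 11)*(C(2) - 664)) - 474 = (641 - 1*(-730))*((460 + 11)*(2 - 664)) - 474 = (641 + 730)*(471*(-662)) - 474 = 1371*(-311802) - 474 = -427480542 - 474 = -427481016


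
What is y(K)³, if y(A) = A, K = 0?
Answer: 0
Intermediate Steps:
y(K)³ = 0³ = 0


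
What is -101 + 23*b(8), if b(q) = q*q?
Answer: 1371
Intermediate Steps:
b(q) = q²
-101 + 23*b(8) = -101 + 23*8² = -101 + 23*64 = -101 + 1472 = 1371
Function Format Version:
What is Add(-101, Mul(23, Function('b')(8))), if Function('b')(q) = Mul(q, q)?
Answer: 1371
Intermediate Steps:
Function('b')(q) = Pow(q, 2)
Add(-101, Mul(23, Function('b')(8))) = Add(-101, Mul(23, Pow(8, 2))) = Add(-101, Mul(23, 64)) = Add(-101, 1472) = 1371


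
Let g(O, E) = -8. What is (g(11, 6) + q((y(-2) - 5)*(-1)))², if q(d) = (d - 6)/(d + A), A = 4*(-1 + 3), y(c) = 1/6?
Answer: 7921/121 ≈ 65.463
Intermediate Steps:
y(c) = ⅙
A = 8 (A = 4*2 = 8)
q(d) = (-6 + d)/(8 + d) (q(d) = (d - 6)/(d + 8) = (-6 + d)/(8 + d))
(g(11, 6) + q((y(-2) - 5)*(-1)))² = (-8 + (-6 + (⅙ - 5)*(-1))/(8 + (⅙ - 5)*(-1)))² = (-8 + (-6 - 29/6*(-1))/(8 - 29/6*(-1)))² = (-8 + (-6 + 29/6)/(8 + 29/6))² = (-8 - 7/6/(77/6))² = (-8 + (6/77)*(-7/6))² = (-8 - 1/11)² = (-89/11)² = 7921/121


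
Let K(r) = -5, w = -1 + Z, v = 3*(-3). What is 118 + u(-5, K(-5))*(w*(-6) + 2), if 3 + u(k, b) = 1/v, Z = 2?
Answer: 1174/9 ≈ 130.44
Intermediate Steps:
v = -9
w = 1 (w = -1 + 2 = 1)
u(k, b) = -28/9 (u(k, b) = -3 + 1/(-9) = -3 - 1/9 = -28/9)
118 + u(-5, K(-5))*(w*(-6) + 2) = 118 - 28*(1*(-6) + 2)/9 = 118 - 28*(-6 + 2)/9 = 118 - 28/9*(-4) = 118 + 112/9 = 1174/9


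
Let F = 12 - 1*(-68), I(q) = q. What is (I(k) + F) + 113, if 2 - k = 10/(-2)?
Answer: 200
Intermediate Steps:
k = 7 (k = 2 - 10/(-2) = 2 - 10*(-1)/2 = 2 - 1*(-5) = 2 + 5 = 7)
F = 80 (F = 12 + 68 = 80)
(I(k) + F) + 113 = (7 + 80) + 113 = 87 + 113 = 200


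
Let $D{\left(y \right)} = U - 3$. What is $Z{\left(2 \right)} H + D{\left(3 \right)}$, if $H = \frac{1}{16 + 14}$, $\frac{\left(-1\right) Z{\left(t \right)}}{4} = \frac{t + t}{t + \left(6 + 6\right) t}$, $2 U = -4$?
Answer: $- \frac{979}{195} \approx -5.0205$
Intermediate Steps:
$U = -2$ ($U = \frac{1}{2} \left(-4\right) = -2$)
$D{\left(y \right)} = -5$ ($D{\left(y \right)} = -2 - 3 = -5$)
$Z{\left(t \right)} = - \frac{8}{13}$ ($Z{\left(t \right)} = - 4 \frac{t + t}{t + \left(6 + 6\right) t} = - 4 \frac{2 t}{t + 12 t} = - 4 \frac{2 t}{13 t} = - 4 \cdot 2 t \frac{1}{13 t} = \left(-4\right) \frac{2}{13} = - \frac{8}{13}$)
$H = \frac{1}{30} \approx 0.033333$
$Z{\left(2 \right)} H + D{\left(3 \right)} = \left(- \frac{8}{13}\right) \frac{1}{30} - 5 = - \frac{4}{195} - 5 = - \frac{979}{195}$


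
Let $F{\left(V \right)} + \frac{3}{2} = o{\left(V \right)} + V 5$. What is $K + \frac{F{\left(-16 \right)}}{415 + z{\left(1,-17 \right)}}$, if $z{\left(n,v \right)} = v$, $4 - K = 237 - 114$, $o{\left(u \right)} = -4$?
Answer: $- \frac{94895}{796} \approx -119.21$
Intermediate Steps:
$K = -119$ ($K = 4 - \left(237 - 114\right) = 4 - 123 = -119$)
$F{\left(V \right)} = - \frac{11}{2} + 5 V$ ($F{\left(V \right)} = - \frac{3}{2} + \left(-4 + V 5\right) = - \frac{3}{2} + \left(-4 + 5 V\right) = - \frac{11}{2} + 5 V$)
$K + \frac{F{\left(-16 \right)}}{415 + z{\left(1,-17 \right)}} = -119 + \frac{- \frac{11}{2} + 5 \left(-16\right)}{415 - 17} = -119 + \frac{- \frac{11}{2} - 80}{398} = -119 - \frac{171}{796} = - \frac{94895}{796}$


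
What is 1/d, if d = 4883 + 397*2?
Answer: 1/5677 ≈ 0.00017615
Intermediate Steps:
d = 5677 (d = 4883 + 794 = 5677)
1/d = 1/5677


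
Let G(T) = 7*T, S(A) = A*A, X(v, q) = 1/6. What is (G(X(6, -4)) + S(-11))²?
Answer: 537289/36 ≈ 14925.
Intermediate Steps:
X(v, q) = ⅙
S(A) = A²
(G(X(6, -4)) + S(-11))² = (7*(⅙) + (-11)²)² = (7/6 + 121)² = (733/6)² = 537289/36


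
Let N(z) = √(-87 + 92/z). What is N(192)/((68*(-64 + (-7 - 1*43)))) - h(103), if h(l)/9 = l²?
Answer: -95481 - I*√12459/93024 ≈ -95481.0 - 0.0011999*I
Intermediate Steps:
h(l) = 9*l²
N(192)/((68*(-64 + (-7 - 1*43)))) - h(103) = √(-87 + 92/192)/((68*(-64 + (-7 - 1*43)))) - 9*103² = √(-87 + 92*(1/192))/((68*(-64 + (-7 - 43)))) - 9*10609 = √(-87 + 23/48)/((68*(-64 - 50))) - 1*95481 = √(-4153/48)/((68*(-114))) - 95481 = (I*√12459/12)/(-7752) - 95481 = (I*√12459/12)*(-1/7752) - 95481 = -I*√12459/93024 - 95481 = -95481 - I*√12459/93024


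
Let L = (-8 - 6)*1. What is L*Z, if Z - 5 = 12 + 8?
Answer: -350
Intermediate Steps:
Z = 25 (Z = 5 + (12 + 8) = 5 + 20 = 25)
L = -14 (L = -14*1 = -14)
L*Z = -14*25 = -350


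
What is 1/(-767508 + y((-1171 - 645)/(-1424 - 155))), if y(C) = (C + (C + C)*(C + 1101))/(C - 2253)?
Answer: -5614404509/4309106699512476 ≈ -1.3029e-6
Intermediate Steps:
y(C) = (C + 2*C*(1101 + C))/(-2253 + C) (y(C) = (C + (2*C)*(1101 + C))/(-2253 + C) = (C + 2*C*(1101 + C))/(-2253 + C))
1/(-767508 + y((-1171 - 645)/(-1424 - 155))) = 1/(-767508 + ((-1171 - 645)/(-1424 - 155))*(2203 + 2*((-1171 - 645)/(-1424 - 155)))/(-2253 + (-1171 - 645)/(-1424 - 155))) = 1/(-767508 + (-1816/(-1579))*(2203 + 2*(-1816/(-1579)))/(-2253 - 1816/(-1579))) = 1/(-767508 + (-1816*(-1/1579))*(2203 + 2*(-1816*(-1/1579)))/(-2253 - 1816*(-1/1579))) = 1/(-767508 + 1816*(2203 + 2*(1816/1579))/(1579*(-2253 + 1816/1579))) = 1/(-767508 + 1816*(2203 + 3632/1579)/(1579*(-3555671/1579))) = 1/(-767508 + (1816/1579)*(-1579/3555671)*(3482169/1579)) = 1/(-767508 - 6323618904/5614404509) = 1/(-4309106699512476/5614404509) = -5614404509/4309106699512476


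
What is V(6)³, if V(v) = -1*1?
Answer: -1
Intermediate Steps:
V(v) = -1
V(6)³ = (-1)³ = -1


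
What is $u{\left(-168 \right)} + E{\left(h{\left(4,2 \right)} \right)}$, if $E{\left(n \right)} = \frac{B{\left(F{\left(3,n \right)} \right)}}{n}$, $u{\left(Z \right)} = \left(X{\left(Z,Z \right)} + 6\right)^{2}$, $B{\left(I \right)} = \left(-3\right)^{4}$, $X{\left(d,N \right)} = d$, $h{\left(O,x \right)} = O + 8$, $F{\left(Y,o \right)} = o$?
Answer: $\frac{105003}{4} \approx 26251.0$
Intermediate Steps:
$h{\left(O,x \right)} = 8 + O$
$B{\left(I \right)} = 81$
$u{\left(Z \right)} = \left(6 + Z\right)^{2}$ ($u{\left(Z \right)} = \left(Z + 6\right)^{2} = \left(6 + Z\right)^{2}$)
$E{\left(n \right)} = \frac{81}{n}$
$u{\left(-168 \right)} + E{\left(h{\left(4,2 \right)} \right)} = \left(6 - 168\right)^{2} + \frac{81}{8 + 4} = \left(-162\right)^{2} + \frac{81}{12} = 26244 + 81 \cdot \frac{1}{12} = 26244 + \frac{27}{4} = \frac{105003}{4}$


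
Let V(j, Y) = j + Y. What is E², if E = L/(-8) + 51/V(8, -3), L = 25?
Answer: 80089/1600 ≈ 50.056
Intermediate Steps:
V(j, Y) = Y + j
E = 283/40 (E = 25/(-8) + 51/(-3 + 8) = 25*(-⅛) + 51/5 = -25/8 + 51*(⅕) = -25/8 + 51/5 = 283/40 ≈ 7.0750)
E² = (283/40)² = 80089/1600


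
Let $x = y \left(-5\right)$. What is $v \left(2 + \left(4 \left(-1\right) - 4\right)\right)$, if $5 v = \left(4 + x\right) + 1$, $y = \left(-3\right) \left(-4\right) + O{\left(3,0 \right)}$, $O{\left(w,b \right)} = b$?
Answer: $66$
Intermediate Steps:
$y = 12$ ($y = \left(-3\right) \left(-4\right) + 0 = 12 + 0 = 12$)
$x = -60$ ($x = 12 \left(-5\right) = -60$)
$v = -11$ ($v = \frac{\left(4 - 60\right) + 1}{5} = \frac{-56 + 1}{5} = \frac{1}{5} \left(-55\right) = -11$)
$v \left(2 + \left(4 \left(-1\right) - 4\right)\right) = - 11 \left(2 + \left(4 \left(-1\right) - 4\right)\right) = - 11 \left(2 - 8\right) = \left(-11\right) \left(-6\right) = 66$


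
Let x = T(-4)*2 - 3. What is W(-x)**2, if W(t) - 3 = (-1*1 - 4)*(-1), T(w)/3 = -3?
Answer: 64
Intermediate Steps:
T(w) = -9 (T(w) = 3*(-3) = -9)
x = -21 (x = -9*2 - 3 = -18 - 3 = -21)
W(t) = 8 (W(t) = 3 + (-1*1 - 4)*(-1) = 3 + (-1 - 4)*(-1) = 3 - 5*(-1) = 3 + 5 = 8)
W(-x)**2 = 8**2 = 64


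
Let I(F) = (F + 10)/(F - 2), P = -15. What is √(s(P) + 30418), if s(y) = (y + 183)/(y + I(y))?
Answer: √19004110/25 ≈ 174.37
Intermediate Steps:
I(F) = (10 + F)/(-2 + F)
s(y) = (183 + y)/(y + (10 + y)/(-2 + y)) (s(y) = (y + 183)/(y + (10 + y)/(-2 + y)) = (183 + y)/(y + (10 + y)/(-2 + y)))
√(s(P) + 30418) = √((-2 - 15)*(183 - 15)/(10 - 15 - 15*(-2 - 15)) + 30418) = √(-17*168/(10 - 15 - 15*(-17)) + 30418) = √(-17*168/(10 - 15 + 255) + 30418) = √(-17*168/250 + 30418) = √((1/250)*(-17)*168 + 30418) = √(-1428/125 + 30418) = √(3800822/125) = √19004110/25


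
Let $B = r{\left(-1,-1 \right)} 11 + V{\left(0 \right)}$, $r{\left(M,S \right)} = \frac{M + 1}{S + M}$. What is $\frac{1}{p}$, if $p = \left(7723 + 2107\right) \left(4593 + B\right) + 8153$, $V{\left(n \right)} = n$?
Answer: $\frac{1}{45157343} \approx 2.2145 \cdot 10^{-8}$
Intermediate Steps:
$r{\left(M,S \right)} = \frac{1 + M}{M + S}$
$B = 0$ ($B = \frac{1 - 1}{-1 - 1} \cdot 11 + 0 = \frac{1}{-2} \cdot 0 \cdot 11 + 0 = \left(- \frac{1}{2}\right) 0 \cdot 11 + 0 = 0 \cdot 11 + 0 = 0 + 0 = 0$)
$p = 45157343$ ($p = \left(7723 + 2107\right) \left(4593 + 0\right) + 8153 = 9830 \cdot 4593 + 8153 = 45149190 + 8153 = 45157343$)
$\frac{1}{p} = \frac{1}{45157343}$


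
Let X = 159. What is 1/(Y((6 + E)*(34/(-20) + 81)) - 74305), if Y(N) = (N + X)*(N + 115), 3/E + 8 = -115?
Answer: 6724/2006227045 ≈ 3.3516e-6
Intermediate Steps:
E = -1/41 (E = 3/(-8 - 115) = 3/(-123) = 3*(-1/123) = -1/41 ≈ -0.024390)
Y(N) = (115 + N)*(159 + N) (Y(N) = (N + 159)*(N + 115) = (159 + N)*(115 + N) = (115 + N)*(159 + N))
1/(Y((6 + E)*(34/(-20) + 81)) - 74305) = 1/((18285 + ((6 - 1/41)*(34/(-20) + 81))² + 274*((6 - 1/41)*(34/(-20) + 81))) - 74305) = 1/((18285 + (245*(34*(-1/20) + 81)/41)² + 274*(245*(34*(-1/20) + 81)/41)) - 74305) = 1/((18285 + (245*(-17/10 + 81)/41)² + 274*(245*(-17/10 + 81)/41)) - 74305) = 1/((18285 + ((245/41)*(793/10))² + 274*((245/41)*(793/10))) - 74305) = 1/((18285 + (38857/82)² + 274*(38857/82)) - 74305) = 1/((18285 + 1509866449/6724 + 5323409/41) - 74305) = 1/(2505853865/6724 - 74305) = 1/(2006227045/6724) = 6724/2006227045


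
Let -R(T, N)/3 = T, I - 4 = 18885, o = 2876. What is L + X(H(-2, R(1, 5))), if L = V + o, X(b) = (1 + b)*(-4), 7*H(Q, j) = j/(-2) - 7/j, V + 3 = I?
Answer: 456872/21 ≈ 21756.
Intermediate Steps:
I = 18889 (I = 4 + 18885 = 18889)
V = 18886 (V = -3 + 18889 = 18886)
R(T, N) = -3*T
H(Q, j) = -1/j - j/14 (H(Q, j) = (j/(-2) - 7/j)/7 = (j*(-½) - 7/j)/7 = (-j/2 - 7/j)/7 = (-7/j - j/2)/7 = -1/j - j/14)
X(b) = -4 - 4*b
L = 21762 (L = 18886 + 2876 = 21762)
L + X(H(-2, R(1, 5))) = 21762 + (-4 - 4*(-1/((-3*1)) - (-3)/14)) = 21762 + (-4 - 4*(-1/(-3) - 1/14*(-3))) = 21762 + (-4 - 4*(-1*(-⅓) + 3/14)) = 21762 + (-4 - 4*(⅓ + 3/14)) = 21762 + (-4 - 4*23/42) = 21762 + (-4 - 46/21) = 21762 - 130/21 = 456872/21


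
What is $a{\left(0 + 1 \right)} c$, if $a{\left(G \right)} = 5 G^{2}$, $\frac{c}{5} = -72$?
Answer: $-1800$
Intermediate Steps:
$c = -360$ ($c = 5 \left(-72\right) = -360$)
$a{\left(0 + 1 \right)} c = 5 \left(0 + 1\right)^{2} \left(-360\right) = 5 \cdot 1^{2} \left(-360\right) = 5 \cdot 1 \left(-360\right) = 5 \left(-360\right) = -1800$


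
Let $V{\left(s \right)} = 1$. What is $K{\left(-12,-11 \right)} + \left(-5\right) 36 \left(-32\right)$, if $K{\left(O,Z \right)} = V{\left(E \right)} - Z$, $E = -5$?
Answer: $5772$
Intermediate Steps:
$K{\left(O,Z \right)} = 1 - Z$
$K{\left(-12,-11 \right)} + \left(-5\right) 36 \left(-32\right) = \left(1 - -11\right) + \left(-5\right) 36 \left(-32\right) = \left(1 + 11\right) - -5760 = 12 + 5760 = 5772$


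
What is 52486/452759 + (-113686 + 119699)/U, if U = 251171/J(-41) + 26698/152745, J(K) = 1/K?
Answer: 82143046680818627/712176171875238223 ≈ 0.11534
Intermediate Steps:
U = -1572969663497/152745 (U = 251171/(1/(-41)) + 26698/152745 = 251171/(-1/41) + 26698*(1/152745) = 251171*(-41) + 26698/152745 = -10298011 + 26698/152745 = -1572969663497/152745 ≈ -1.0298e+7)
52486/452759 + (-113686 + 119699)/U = 52486/452759 + (-113686 + 119699)/(-1572969663497/152745) = 52486*(1/452759) + 6013*(-152745/1572969663497) = 52486/452759 - 918455685/1572969663497 = 82143046680818627/712176171875238223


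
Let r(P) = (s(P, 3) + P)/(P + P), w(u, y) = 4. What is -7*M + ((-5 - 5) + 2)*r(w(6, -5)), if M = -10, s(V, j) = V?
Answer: 62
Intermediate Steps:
r(P) = 1 (r(P) = (P + P)/(P + P) = (2*P)/((2*P)) = (2*P)*(1/(2*P)) = 1)
-7*M + ((-5 - 5) + 2)*r(w(6, -5)) = -7*(-10) + ((-5 - 5) + 2)*1 = 70 + (-10 + 2)*1 = 70 - 8*1 = 70 - 8 = 62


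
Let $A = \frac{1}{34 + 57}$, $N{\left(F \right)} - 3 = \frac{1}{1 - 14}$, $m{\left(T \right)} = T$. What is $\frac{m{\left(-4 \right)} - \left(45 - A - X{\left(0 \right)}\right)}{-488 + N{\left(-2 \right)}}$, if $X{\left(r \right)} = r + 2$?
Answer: $\frac{2138}{22071} \approx 0.096869$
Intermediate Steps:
$X{\left(r \right)} = 2 + r$
$N{\left(F \right)} = \frac{38}{13}$ ($N{\left(F \right)} = 3 + \frac{1}{1 - 14} = 3 + \frac{1}{-13} = 3 - \frac{1}{13} = \frac{38}{13}$)
$A = \frac{1}{91} \approx 0.010989$
$\frac{m{\left(-4 \right)} - \left(45 - A - X{\left(0 \right)}\right)}{-488 + N{\left(-2 \right)}} = \frac{-4 + \left(\left(\left(2 + 0\right) + \frac{1}{91}\right) - 45\right)}{-488 + \frac{38}{13}} = \frac{-4 + \left(\left(2 + \frac{1}{91}\right) - 45\right)}{- \frac{6306}{13}} = \left(-4 + \left(\frac{183}{91} - 45\right)\right) \left(- \frac{13}{6306}\right) = \left(-4 - \frac{3912}{91}\right) \left(- \frac{13}{6306}\right) = \left(- \frac{4276}{91}\right) \left(- \frac{13}{6306}\right) = \frac{2138}{22071}$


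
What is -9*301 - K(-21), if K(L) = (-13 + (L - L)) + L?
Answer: -2675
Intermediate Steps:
K(L) = -13 + L (K(L) = (-13 + 0) + L = -13 + L)
-9*301 - K(-21) = -9*301 - (-13 - 21) = -2709 - 1*(-34) = -2709 + 34 = -2675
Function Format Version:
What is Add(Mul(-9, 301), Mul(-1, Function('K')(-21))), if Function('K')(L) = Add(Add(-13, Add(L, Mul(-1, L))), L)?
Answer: -2675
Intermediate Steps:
Function('K')(L) = Add(-13, L) (Function('K')(L) = Add(Add(-13, 0), L) = Add(-13, L))
Add(Mul(-9, 301), Mul(-1, Function('K')(-21))) = Add(Mul(-9, 301), Mul(-1, Add(-13, -21))) = Add(-2709, Mul(-1, -34)) = Add(-2709, 34) = -2675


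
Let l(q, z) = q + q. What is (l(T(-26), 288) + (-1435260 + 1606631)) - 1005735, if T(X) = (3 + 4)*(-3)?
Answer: -834406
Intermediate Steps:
T(X) = -21 (T(X) = 7*(-3) = -21)
l(q, z) = 2*q
(l(T(-26), 288) + (-1435260 + 1606631)) - 1005735 = (2*(-21) + (-1435260 + 1606631)) - 1005735 = (-42 + 171371) - 1005735 = 171329 - 1005735 = -834406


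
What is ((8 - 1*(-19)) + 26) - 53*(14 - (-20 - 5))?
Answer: -2014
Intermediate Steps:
((8 - 1*(-19)) + 26) - 53*(14 - (-20 - 5)) = ((8 + 19) + 26) - 53*(14 - 1*(-25)) = (27 + 26) - 53*(14 + 25) = 53 - 53*39 = 53 - 2067 = -2014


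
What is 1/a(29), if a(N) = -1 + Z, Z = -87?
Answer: -1/88 ≈ -0.011364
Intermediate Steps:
a(N) = -88 (a(N) = -1 - 87 = -88)
1/a(29) = 1/(-88) = -1/88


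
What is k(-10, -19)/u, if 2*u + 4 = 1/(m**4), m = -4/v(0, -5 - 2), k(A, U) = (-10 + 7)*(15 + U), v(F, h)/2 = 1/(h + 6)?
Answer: -128/21 ≈ -6.0952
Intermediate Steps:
v(F, h) = 2/(6 + h) (v(F, h) = 2/(h + 6) = 2/(6 + h))
k(A, U) = -45 - 3*U (k(A, U) = -3*(15 + U) = -45 - 3*U)
m = 2 (m = -4/(2/(6 + (-5 - 2))) = -4/(2/(6 - 7)) = -4/(2/(-1)) = -4/(2*(-1)) = -4/(-2) = -4*(-1/2) = 2)
u = -63/32 (u = -2 + 1/(2*(2**4)) = -2 + (1/2)/16 = -2 + (1/2)*(1/16) = -2 + 1/32 = -63/32 ≈ -1.9688)
k(-10, -19)/u = (-45 - 3*(-19))/(-63/32) = (-45 + 57)*(-32/63) = 12*(-32/63) = -128/21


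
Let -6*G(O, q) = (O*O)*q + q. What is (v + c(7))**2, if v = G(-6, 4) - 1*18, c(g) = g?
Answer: 11449/9 ≈ 1272.1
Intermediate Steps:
G(O, q) = -q/6 - q*O**2/6 (G(O, q) = -((O*O)*q + q)/6 = -(O**2*q + q)/6 = -(q*O**2 + q)/6 = -(q + q*O**2)/6 = -q/6 - q*O**2/6)
v = -128/3 (v = -1/6*4*(1 + (-6)**2) - 1*18 = -1/6*4*(1 + 36) - 18 = -1/6*4*37 - 18 = -74/3 - 18 = -128/3 ≈ -42.667)
(v + c(7))**2 = (-128/3 + 7)**2 = (-107/3)**2 = 11449/9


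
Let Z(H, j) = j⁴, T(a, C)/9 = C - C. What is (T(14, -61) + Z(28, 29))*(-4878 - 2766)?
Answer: -5406455964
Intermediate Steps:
T(a, C) = 0 (T(a, C) = 9*(C - C) = 9*0 = 0)
(T(14, -61) + Z(28, 29))*(-4878 - 2766) = (0 + 29⁴)*(-4878 - 2766) = (0 + 707281)*(-7644) = 707281*(-7644) = -5406455964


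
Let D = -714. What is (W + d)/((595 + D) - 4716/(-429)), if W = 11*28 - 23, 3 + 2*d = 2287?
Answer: -204061/15445 ≈ -13.212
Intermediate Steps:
d = 1142 (d = -3/2 + (½)*2287 = -3/2 + 2287/2 = 1142)
W = 285 (W = 308 - 23 = 285)
(W + d)/((595 + D) - 4716/(-429)) = (285 + 1142)/((595 - 714) - 4716/(-429)) = 1427/(-119 - 4716*(-1/429)) = 1427/(-119 + 1572/143) = 1427/(-15445/143) = 1427*(-143/15445) = -204061/15445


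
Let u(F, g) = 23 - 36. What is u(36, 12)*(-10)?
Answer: 130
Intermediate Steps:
u(F, g) = -13
u(36, 12)*(-10) = -13*(-10) = 130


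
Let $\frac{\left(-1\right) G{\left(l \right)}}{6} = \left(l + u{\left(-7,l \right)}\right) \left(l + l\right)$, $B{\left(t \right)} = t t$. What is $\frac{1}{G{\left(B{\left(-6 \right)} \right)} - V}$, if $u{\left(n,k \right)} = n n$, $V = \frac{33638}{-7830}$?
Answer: $- \frac{3915}{143741981} \approx -2.7236 \cdot 10^{-5}$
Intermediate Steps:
$V = - \frac{16819}{3915}$ ($V = 33638 \left(- \frac{1}{7830}\right) = - \frac{16819}{3915} \approx -4.296$)
$u{\left(n,k \right)} = n^{2}$
$B{\left(t \right)} = t^{2}$
$G{\left(l \right)} = - 12 l \left(49 + l\right)$ ($G{\left(l \right)} = - 6 \left(l + \left(-7\right)^{2}\right) \left(l + l\right) = - 6 \left(l + 49\right) 2 l = - 6 \left(49 + l\right) 2 l = - 6 \cdot 2 l \left(49 + l\right) = - 12 l \left(49 + l\right)$)
$\frac{1}{G{\left(B{\left(-6 \right)} \right)} - V} = \frac{1}{- 12 \left(-6\right)^{2} \left(49 + \left(-6\right)^{2}\right) - - \frac{16819}{3915}} = \frac{1}{\left(-12\right) 36 \left(49 + 36\right) + \frac{16819}{3915}} = \frac{1}{\left(-12\right) 36 \cdot 85 + \frac{16819}{3915}} = \frac{1}{-36720 + \frac{16819}{3915}} = \frac{1}{- \frac{143741981}{3915}} = - \frac{3915}{143741981}$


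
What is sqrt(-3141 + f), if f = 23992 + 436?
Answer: sqrt(21287) ≈ 145.90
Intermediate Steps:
f = 24428
sqrt(-3141 + f) = sqrt(-3141 + 24428) = sqrt(21287)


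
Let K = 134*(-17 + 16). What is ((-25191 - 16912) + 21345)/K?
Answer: 10379/67 ≈ 154.91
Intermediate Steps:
K = -134 (K = 134*(-1) = -134)
((-25191 - 16912) + 21345)/K = ((-25191 - 16912) + 21345)/(-134) = (-42103 + 21345)*(-1/134) = -20758*(-1/134) = 10379/67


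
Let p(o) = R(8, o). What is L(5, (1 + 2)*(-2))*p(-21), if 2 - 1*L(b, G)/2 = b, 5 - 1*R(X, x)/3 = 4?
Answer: -18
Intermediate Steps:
R(X, x) = 3 (R(X, x) = 15 - 3*4 = 15 - 12 = 3)
L(b, G) = 4 - 2*b
p(o) = 3
L(5, (1 + 2)*(-2))*p(-21) = (4 - 2*5)*3 = (4 - 10)*3 = -6*3 = -18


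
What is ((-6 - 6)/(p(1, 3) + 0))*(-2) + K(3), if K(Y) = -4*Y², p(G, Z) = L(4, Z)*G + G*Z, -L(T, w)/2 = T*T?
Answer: -1068/29 ≈ -36.828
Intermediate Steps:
L(T, w) = -2*T² (L(T, w) = -2*T*T = -2*T²)
p(G, Z) = -32*G + G*Z (p(G, Z) = (-2*4²)*G + G*Z = (-2*16)*G + G*Z = -32*G + G*Z)
((-6 - 6)/(p(1, 3) + 0))*(-2) + K(3) = ((-6 - 6)/(1*(-32 + 3) + 0))*(-2) - 4*3² = -12/(1*(-29) + 0)*(-2) - 4*9 = -12/(-29 + 0)*(-2) - 36 = -12/(-29)*(-2) - 36 = -12*(-1/29)*(-2) - 36 = (12/29)*(-2) - 36 = -24/29 - 36 = -1068/29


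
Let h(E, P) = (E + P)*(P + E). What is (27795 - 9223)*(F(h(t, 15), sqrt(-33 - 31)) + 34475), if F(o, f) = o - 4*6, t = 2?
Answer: 645191280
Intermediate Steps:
h(E, P) = (E + P)**2 (h(E, P) = (E + P)*(E + P) = (E + P)**2)
F(o, f) = -24 + o (F(o, f) = o - 24 = -24 + o)
(27795 - 9223)*(F(h(t, 15), sqrt(-33 - 31)) + 34475) = (27795 - 9223)*((-24 + (2 + 15)**2) + 34475) = 18572*((-24 + 17**2) + 34475) = 18572*((-24 + 289) + 34475) = 18572*(265 + 34475) = 18572*34740 = 645191280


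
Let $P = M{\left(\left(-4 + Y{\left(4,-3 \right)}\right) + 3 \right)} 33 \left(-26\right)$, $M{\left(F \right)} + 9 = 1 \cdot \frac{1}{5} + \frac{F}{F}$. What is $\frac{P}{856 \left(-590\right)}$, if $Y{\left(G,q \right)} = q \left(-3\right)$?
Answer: $- \frac{16731}{1262600} \approx -0.013251$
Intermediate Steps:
$Y{\left(G,q \right)} = - 3 q$
$M{\left(F \right)} = - \frac{39}{5}$ ($M{\left(F \right)} = -9 + \left(1 \cdot \frac{1}{5} + \frac{F}{F}\right) = -9 + \left(1 \cdot \frac{1}{5} + 1\right) = -9 + \left(\frac{1}{5} + 1\right) = -9 + \frac{6}{5} = - \frac{39}{5}$)
$P = \frac{33462}{5}$ ($P = \left(- \frac{39}{5}\right) 33 \left(-26\right) = \left(- \frac{1287}{5}\right) \left(-26\right) = \frac{33462}{5} \approx 6692.4$)
$\frac{P}{856 \left(-590\right)} = \frac{33462}{5 \cdot 856 \left(-590\right)} = \frac{33462}{5 \left(-505040\right)} = \frac{33462}{5} \left(- \frac{1}{505040}\right) = - \frac{16731}{1262600}$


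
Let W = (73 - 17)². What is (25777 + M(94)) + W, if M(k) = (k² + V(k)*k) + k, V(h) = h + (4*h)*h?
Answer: 3369015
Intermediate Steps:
V(h) = h + 4*h²
W = 3136 (W = 56² = 3136)
M(k) = k + k² + k²*(1 + 4*k) (M(k) = (k² + (k*(1 + 4*k))*k) + k = (k² + k²*(1 + 4*k)) + k = k + k² + k²*(1 + 4*k))
(25777 + M(94)) + W = (25777 + 94*(1 + 94 + 94*(1 + 4*94))) + 3136 = (25777 + 94*(1 + 94 + 94*(1 + 376))) + 3136 = (25777 + 94*(1 + 94 + 94*377)) + 3136 = (25777 + 94*(1 + 94 + 35438)) + 3136 = (25777 + 94*35533) + 3136 = (25777 + 3340102) + 3136 = 3365879 + 3136 = 3369015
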